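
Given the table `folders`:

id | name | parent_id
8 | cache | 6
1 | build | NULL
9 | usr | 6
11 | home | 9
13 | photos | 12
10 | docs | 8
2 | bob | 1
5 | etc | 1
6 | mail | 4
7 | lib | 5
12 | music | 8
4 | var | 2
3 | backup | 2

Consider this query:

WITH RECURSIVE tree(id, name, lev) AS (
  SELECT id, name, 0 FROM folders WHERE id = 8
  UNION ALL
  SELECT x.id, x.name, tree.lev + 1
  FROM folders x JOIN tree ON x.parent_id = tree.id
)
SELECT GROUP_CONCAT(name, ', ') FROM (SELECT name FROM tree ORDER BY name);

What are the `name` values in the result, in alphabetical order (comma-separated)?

cache, docs, music, photos

Base: id=8 (cache) at lev 0.
Iteration 1: rows with parent_id in {8} -> docs (id 10, lev 1), music (id 12, lev 1).
Iteration 2: rows with parent_id in {10,12} -> photos (id 13, lev 2).
Iteration 3: no rows with parent_id in {13}; recursion stops.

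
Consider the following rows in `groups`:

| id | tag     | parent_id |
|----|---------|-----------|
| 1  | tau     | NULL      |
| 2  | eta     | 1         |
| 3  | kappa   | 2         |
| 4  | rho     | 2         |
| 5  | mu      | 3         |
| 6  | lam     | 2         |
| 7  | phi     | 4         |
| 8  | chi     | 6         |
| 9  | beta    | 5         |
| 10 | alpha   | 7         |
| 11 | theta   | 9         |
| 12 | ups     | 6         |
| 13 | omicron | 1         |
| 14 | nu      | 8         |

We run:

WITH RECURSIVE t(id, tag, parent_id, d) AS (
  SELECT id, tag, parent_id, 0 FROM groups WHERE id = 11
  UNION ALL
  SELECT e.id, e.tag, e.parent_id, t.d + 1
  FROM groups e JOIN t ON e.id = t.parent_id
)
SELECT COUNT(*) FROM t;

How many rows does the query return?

Base: id=11 (theta), parent_id=9, d 0.
Iteration 1: join on id=9 -> beta (id 9, parent_id=5, d 1).
Iteration 2: join on id=5 -> mu (id 5, parent_id=3, d 2).
Iteration 3: join on id=3 -> kappa (id 3, parent_id=2, d 3).
Iteration 4: join on id=2 -> eta (id 2, parent_id=1, d 4).
Iteration 5: join on id=1 -> tau (id 1, parent_id=NULL, d 5).
Iteration 6: parent_id is NULL; no match; recursion stops.
Total rows emitted: 6.

6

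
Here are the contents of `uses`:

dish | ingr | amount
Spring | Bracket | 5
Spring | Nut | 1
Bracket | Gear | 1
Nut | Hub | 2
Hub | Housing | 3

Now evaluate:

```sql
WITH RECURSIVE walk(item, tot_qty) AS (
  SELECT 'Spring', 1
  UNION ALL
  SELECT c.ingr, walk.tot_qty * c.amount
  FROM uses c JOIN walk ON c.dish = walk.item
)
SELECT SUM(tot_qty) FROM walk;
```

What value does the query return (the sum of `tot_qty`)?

20

Base: (Spring, tot_qty=1).
Iteration 1: components of {Spring} -> Bracket = 1*5 = 5, Nut = 1*1 = 1.
Iteration 2: components of {Bracket,Nut} -> Gear = 5*1 = 5, Hub = 1*2 = 2.
Iteration 3: components of {Gear,Hub} -> Housing = 2*3 = 6.
Iteration 4: no further components; recursion stops.
SUM(tot_qty) = 1 + 5 + 1 + 5 + 2 + 6 = 20.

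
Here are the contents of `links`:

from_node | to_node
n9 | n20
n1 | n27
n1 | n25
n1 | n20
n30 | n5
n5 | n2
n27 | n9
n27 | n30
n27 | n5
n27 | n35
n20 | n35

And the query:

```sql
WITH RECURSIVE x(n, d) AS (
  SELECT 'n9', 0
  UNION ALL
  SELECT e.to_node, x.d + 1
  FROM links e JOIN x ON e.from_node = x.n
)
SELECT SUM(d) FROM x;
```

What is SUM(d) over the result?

Base: (n9, d=0).
Iteration 1: edges from {n9} -> (n20, d=1).
Iteration 2: edges from {n20} -> (n35, d=2).
Iteration 3: no outgoing edges from {n35}; recursion stops.
SUM(d) = 0 + 1 + 2 = 3.

3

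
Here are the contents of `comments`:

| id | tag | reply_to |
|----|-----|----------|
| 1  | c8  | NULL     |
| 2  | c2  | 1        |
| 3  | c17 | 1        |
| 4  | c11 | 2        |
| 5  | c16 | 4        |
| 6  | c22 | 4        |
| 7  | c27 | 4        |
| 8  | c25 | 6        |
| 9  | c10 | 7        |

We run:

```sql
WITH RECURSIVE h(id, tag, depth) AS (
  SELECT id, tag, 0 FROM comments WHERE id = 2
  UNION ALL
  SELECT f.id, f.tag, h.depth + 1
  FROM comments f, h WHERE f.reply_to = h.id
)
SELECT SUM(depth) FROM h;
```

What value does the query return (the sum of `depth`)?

13

Base: id=2 (c2) at depth 0.
Iteration 1: rows with reply_to in {2} -> c11 (id 4, depth 1).
Iteration 2: rows with reply_to in {4} -> c16 (id 5, depth 2), c22 (id 6, depth 2), c27 (id 7, depth 2).
Iteration 3: rows with reply_to in {5,6,7} -> c25 (id 8, depth 3), c10 (id 9, depth 3).
Iteration 4: no rows with reply_to in {8,9}; recursion stops.
SUM(depth) = 0 + 1 + 2 + 2 + 2 + 3 + 3 = 13.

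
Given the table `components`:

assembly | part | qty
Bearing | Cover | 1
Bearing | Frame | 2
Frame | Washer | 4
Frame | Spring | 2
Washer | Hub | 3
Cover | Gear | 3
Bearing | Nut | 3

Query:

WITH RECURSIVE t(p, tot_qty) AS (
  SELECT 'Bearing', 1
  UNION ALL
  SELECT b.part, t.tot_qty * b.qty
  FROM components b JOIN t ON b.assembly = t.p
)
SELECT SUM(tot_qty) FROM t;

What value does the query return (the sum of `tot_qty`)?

46

Base: (Bearing, tot_qty=1).
Iteration 1: components of {Bearing} -> Cover = 1*1 = 1, Frame = 1*2 = 2, Nut = 1*3 = 3.
Iteration 2: components of {Cover,Frame,Nut} -> Gear = 1*3 = 3, Spring = 2*2 = 4, Washer = 2*4 = 8.
Iteration 3: components of {Gear,Spring,Washer} -> Hub = 8*3 = 24.
Iteration 4: no further components; recursion stops.
SUM(tot_qty) = 1 + 1 + 2 + 3 + 3 + 8 + 4 + 24 = 46.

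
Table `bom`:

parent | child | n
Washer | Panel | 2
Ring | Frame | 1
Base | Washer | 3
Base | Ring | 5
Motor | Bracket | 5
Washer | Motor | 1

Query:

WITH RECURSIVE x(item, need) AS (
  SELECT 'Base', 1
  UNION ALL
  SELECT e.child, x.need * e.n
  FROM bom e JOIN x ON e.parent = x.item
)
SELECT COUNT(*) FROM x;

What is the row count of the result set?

Base: (Base, need=1).
Iteration 1: components of {Base} -> Ring = 1*5 = 5, Washer = 1*3 = 3.
Iteration 2: components of {Ring,Washer} -> Frame = 5*1 = 5, Motor = 3*1 = 3, Panel = 3*2 = 6.
Iteration 3: components of {Frame,Motor,Panel} -> Bracket = 3*5 = 15.
Iteration 4: no further components; recursion stops.
Total rows emitted: 7.

7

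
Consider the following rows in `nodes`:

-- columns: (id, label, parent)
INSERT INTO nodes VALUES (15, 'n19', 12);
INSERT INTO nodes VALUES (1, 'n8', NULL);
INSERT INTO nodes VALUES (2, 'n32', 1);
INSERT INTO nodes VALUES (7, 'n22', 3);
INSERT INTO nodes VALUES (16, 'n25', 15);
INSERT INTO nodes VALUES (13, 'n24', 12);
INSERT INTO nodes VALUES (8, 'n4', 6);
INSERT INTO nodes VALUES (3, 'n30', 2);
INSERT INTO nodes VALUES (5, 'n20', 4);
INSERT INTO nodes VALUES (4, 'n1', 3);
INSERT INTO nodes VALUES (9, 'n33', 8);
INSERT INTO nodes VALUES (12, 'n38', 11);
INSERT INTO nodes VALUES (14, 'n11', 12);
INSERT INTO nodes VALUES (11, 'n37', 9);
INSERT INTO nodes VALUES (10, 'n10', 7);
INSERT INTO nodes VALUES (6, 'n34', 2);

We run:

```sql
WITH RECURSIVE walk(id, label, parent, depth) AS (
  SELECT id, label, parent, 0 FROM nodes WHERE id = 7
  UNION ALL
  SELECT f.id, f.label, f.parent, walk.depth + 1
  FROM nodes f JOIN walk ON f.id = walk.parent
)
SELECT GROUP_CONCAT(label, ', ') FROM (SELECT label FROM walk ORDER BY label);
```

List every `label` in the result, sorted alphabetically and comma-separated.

Base: id=7 (n22), parent=3, depth 0.
Iteration 1: join on id=3 -> n30 (id 3, parent=2, depth 1).
Iteration 2: join on id=2 -> n32 (id 2, parent=1, depth 2).
Iteration 3: join on id=1 -> n8 (id 1, parent=NULL, depth 3).
Iteration 4: parent is NULL; no match; recursion stops.

n22, n30, n32, n8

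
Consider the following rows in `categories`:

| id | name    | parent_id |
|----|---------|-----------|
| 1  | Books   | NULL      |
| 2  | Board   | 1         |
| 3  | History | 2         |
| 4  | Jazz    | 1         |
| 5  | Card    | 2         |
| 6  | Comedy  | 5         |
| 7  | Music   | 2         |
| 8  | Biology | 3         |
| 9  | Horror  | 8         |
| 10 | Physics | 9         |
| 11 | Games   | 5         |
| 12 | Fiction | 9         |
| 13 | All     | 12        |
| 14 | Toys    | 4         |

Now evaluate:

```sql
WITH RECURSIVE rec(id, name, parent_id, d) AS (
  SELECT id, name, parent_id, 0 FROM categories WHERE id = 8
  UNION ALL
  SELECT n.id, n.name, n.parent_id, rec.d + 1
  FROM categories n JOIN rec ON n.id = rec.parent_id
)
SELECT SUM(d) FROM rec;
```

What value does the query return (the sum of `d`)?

Base: id=8 (Biology), parent_id=3, d 0.
Iteration 1: join on id=3 -> History (id 3, parent_id=2, d 1).
Iteration 2: join on id=2 -> Board (id 2, parent_id=1, d 2).
Iteration 3: join on id=1 -> Books (id 1, parent_id=NULL, d 3).
Iteration 4: parent_id is NULL; no match; recursion stops.
SUM(d) = 0 + 1 + 2 + 3 = 6.

6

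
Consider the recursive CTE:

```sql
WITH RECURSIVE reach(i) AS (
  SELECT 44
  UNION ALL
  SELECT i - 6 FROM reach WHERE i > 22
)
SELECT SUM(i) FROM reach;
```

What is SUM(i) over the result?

Base: i=44.
Iteration 1: 44 > 22 holds -> i = 44 - 6 = 38.
Iteration 2: 38 > 22 holds -> i = 38 - 6 = 32.
Iteration 3: 32 > 22 holds -> i = 32 - 6 = 26.
Iteration 4: 26 > 22 holds -> i = 26 - 6 = 20.
Iteration 5: 20 > 22 fails; recursion stops.
SUM(i) = 44 + 38 + 32 + 26 + 20 = 160.

160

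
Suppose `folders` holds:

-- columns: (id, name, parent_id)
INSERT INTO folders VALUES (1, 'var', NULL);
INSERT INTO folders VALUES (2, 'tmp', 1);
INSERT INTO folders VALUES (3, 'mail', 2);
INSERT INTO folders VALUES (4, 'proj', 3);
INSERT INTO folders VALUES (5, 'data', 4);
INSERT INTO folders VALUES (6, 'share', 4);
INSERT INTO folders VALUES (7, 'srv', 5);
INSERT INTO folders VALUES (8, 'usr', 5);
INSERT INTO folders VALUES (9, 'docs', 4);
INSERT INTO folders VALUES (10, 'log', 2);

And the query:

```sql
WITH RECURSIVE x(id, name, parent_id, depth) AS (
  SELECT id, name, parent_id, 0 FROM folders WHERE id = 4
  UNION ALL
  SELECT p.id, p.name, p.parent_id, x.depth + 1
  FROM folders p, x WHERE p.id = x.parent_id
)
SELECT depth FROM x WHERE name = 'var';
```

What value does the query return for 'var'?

3

Base: id=4 (proj), parent_id=3, depth 0.
Iteration 1: join on id=3 -> mail (id 3, parent_id=2, depth 1).
Iteration 2: join on id=2 -> tmp (id 2, parent_id=1, depth 2).
Iteration 3: join on id=1 -> var (id 1, parent_id=NULL, depth 3).
Iteration 4: parent_id is NULL; no match; recursion stops.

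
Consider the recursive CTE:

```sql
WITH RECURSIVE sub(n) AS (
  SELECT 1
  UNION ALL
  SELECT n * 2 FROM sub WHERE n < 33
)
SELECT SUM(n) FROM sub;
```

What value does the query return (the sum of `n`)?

127

Base: n=1.
Iteration 1: 1 < 33 holds -> n = 1 * 2 = 2.
Iteration 2: 2 < 33 holds -> n = 2 * 2 = 4.
Iteration 3: 4 < 33 holds -> n = 4 * 2 = 8.
Iteration 4: 8 < 33 holds -> n = 8 * 2 = 16.
Iteration 5: 16 < 33 holds -> n = 16 * 2 = 32.
Iteration 6: 32 < 33 holds -> n = 32 * 2 = 64.
Iteration 7: 64 < 33 fails; recursion stops.
SUM(n) = 1 + 2 + 4 + 8 + 16 + 32 + 64 = 127.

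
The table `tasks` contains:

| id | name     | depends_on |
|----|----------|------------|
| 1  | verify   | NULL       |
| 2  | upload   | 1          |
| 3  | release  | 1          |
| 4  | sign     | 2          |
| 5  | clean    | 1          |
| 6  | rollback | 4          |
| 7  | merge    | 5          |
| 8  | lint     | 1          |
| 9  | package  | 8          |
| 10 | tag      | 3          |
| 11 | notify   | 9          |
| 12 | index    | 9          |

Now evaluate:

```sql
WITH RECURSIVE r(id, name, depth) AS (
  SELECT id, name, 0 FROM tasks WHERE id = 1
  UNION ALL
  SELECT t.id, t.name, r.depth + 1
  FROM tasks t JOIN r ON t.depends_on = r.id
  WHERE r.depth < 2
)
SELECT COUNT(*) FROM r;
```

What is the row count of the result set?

9

Base: id=1 (verify) at depth 0.
Iteration 1: rows with depends_on in {1} -> upload (id 2, depth 1), release (id 3, depth 1), clean (id 5, depth 1), lint (id 8, depth 1).
Iteration 2: rows with depends_on in {2,3,5,8} -> sign (id 4, depth 2), merge (id 7, depth 2), package (id 9, depth 2), tag (id 10, depth 2).
Iteration 3: depth < 2 fails for all current rows; recursion stops.
Total rows emitted: 9.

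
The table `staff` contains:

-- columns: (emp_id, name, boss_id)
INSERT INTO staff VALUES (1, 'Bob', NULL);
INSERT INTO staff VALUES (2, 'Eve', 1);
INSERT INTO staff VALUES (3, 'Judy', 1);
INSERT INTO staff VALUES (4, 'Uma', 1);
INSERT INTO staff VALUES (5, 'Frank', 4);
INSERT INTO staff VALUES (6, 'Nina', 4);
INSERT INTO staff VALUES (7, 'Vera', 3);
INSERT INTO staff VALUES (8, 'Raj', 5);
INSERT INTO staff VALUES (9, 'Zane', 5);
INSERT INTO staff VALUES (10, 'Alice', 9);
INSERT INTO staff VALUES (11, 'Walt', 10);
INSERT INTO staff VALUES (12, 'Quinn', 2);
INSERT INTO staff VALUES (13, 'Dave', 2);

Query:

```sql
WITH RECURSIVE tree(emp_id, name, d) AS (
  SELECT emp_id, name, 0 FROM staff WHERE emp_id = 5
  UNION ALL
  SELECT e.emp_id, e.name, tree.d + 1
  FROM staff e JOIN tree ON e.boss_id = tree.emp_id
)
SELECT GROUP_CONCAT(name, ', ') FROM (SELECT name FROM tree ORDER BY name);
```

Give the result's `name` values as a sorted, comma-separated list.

Alice, Frank, Raj, Walt, Zane

Base: emp_id=5 (Frank) at d 0.
Iteration 1: rows with boss_id in {5} -> Raj (id 8, d 1), Zane (id 9, d 1).
Iteration 2: rows with boss_id in {8,9} -> Alice (id 10, d 2).
Iteration 3: rows with boss_id in {10} -> Walt (id 11, d 3).
Iteration 4: no rows with boss_id in {11}; recursion stops.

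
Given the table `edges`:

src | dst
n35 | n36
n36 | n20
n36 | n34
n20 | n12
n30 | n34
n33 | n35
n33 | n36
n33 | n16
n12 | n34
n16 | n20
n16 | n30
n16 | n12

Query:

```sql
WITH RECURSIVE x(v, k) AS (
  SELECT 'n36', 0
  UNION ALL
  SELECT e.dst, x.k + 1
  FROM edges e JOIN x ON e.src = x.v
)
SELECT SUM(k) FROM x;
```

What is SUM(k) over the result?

7

Base: (n36, k=0).
Iteration 1: edges from {n36} -> (n20, k=1), (n34, k=1).
Iteration 2: edges from {n20,n34} -> (n12, k=2).
Iteration 3: edges from {n12} -> (n34, k=3).
Iteration 4: no outgoing edges from {n34}; recursion stops.
SUM(k) = 0 + 1 + 1 + 2 + 3 = 7.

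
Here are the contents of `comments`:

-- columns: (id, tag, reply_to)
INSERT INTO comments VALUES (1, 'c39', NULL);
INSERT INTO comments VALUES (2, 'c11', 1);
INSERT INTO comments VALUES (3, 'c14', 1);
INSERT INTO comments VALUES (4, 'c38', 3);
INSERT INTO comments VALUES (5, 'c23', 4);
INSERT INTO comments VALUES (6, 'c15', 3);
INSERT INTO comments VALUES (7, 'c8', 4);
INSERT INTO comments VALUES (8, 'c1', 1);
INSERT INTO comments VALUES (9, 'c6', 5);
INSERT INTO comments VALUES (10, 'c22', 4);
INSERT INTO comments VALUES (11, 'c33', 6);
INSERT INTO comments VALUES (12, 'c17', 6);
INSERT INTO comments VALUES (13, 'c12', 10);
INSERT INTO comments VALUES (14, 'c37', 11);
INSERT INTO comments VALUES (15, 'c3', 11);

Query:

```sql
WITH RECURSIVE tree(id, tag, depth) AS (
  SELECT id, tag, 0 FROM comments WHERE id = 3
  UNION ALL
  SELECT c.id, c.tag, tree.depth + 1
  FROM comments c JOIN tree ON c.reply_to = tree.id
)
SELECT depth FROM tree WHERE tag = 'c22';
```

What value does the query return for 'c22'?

Base: id=3 (c14) at depth 0.
Iteration 1: rows with reply_to in {3} -> c38 (id 4, depth 1), c15 (id 6, depth 1).
Iteration 2: rows with reply_to in {4,6} -> c23 (id 5, depth 2), c8 (id 7, depth 2), c22 (id 10, depth 2), c33 (id 11, depth 2), c17 (id 12, depth 2).
Iteration 3: rows with reply_to in {5,7,10,11,12} -> c6 (id 9, depth 3), c12 (id 13, depth 3), c37 (id 14, depth 3), c3 (id 15, depth 3).
Iteration 4: no rows with reply_to in {9,13,14,15}; recursion stops.

2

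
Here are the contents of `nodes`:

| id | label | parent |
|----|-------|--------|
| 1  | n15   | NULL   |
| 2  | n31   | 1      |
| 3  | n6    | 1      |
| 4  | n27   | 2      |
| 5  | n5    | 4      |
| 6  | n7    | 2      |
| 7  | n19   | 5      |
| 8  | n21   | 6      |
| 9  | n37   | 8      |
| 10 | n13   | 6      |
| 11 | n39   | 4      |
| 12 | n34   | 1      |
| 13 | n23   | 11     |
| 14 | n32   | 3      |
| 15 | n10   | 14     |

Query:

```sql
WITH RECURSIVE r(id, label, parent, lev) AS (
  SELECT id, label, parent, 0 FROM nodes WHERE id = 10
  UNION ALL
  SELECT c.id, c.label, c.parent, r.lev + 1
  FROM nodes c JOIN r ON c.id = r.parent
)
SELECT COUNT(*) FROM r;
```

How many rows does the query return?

4

Base: id=10 (n13), parent=6, lev 0.
Iteration 1: join on id=6 -> n7 (id 6, parent=2, lev 1).
Iteration 2: join on id=2 -> n31 (id 2, parent=1, lev 2).
Iteration 3: join on id=1 -> n15 (id 1, parent=NULL, lev 3).
Iteration 4: parent is NULL; no match; recursion stops.
Total rows emitted: 4.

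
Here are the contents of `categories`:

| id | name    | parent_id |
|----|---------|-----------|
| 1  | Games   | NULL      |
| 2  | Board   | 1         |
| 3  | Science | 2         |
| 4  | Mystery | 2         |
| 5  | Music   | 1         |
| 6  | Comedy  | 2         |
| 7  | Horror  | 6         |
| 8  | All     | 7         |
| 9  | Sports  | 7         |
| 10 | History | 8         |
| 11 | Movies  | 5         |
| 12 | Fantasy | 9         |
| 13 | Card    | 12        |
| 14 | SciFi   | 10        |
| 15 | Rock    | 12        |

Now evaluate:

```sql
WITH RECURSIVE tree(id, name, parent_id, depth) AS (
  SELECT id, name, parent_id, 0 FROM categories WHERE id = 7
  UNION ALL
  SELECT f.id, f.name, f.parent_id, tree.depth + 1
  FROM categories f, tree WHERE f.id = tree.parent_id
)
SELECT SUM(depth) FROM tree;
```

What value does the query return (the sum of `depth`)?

6

Base: id=7 (Horror), parent_id=6, depth 0.
Iteration 1: join on id=6 -> Comedy (id 6, parent_id=2, depth 1).
Iteration 2: join on id=2 -> Board (id 2, parent_id=1, depth 2).
Iteration 3: join on id=1 -> Games (id 1, parent_id=NULL, depth 3).
Iteration 4: parent_id is NULL; no match; recursion stops.
SUM(depth) = 0 + 1 + 2 + 3 = 6.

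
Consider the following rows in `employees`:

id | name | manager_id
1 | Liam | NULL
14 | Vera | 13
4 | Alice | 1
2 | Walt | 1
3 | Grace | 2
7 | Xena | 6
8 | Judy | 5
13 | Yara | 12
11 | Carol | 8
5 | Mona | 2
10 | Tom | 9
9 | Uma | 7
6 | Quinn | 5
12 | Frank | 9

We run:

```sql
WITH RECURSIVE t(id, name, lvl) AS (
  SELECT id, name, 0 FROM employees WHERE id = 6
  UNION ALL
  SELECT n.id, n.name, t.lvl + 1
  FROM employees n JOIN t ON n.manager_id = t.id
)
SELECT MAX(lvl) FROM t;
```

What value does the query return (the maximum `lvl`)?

5

Base: id=6 (Quinn) at lvl 0.
Iteration 1: rows with manager_id in {6} -> Xena (id 7, lvl 1).
Iteration 2: rows with manager_id in {7} -> Uma (id 9, lvl 2).
Iteration 3: rows with manager_id in {9} -> Tom (id 10, lvl 3), Frank (id 12, lvl 3).
Iteration 4: rows with manager_id in {10,12} -> Yara (id 13, lvl 4).
Iteration 5: rows with manager_id in {13} -> Vera (id 14, lvl 5).
Iteration 6: no rows with manager_id in {14}; recursion stops.
lvl values: 0, 1, 2, 3, 3, 4, 5; the maximum is 5.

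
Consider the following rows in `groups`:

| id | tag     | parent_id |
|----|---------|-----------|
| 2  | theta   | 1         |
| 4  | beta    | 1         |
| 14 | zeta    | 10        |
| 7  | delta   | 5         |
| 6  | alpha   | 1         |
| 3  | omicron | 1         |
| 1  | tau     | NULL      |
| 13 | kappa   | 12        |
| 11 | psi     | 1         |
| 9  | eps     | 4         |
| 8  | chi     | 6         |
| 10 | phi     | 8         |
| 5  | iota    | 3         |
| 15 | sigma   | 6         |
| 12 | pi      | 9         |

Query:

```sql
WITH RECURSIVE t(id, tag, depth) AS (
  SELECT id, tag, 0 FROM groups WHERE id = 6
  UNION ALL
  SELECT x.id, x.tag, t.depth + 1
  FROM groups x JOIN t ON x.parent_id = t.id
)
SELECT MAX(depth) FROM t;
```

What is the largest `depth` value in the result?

3

Base: id=6 (alpha) at depth 0.
Iteration 1: rows with parent_id in {6} -> chi (id 8, depth 1), sigma (id 15, depth 1).
Iteration 2: rows with parent_id in {8,15} -> phi (id 10, depth 2).
Iteration 3: rows with parent_id in {10} -> zeta (id 14, depth 3).
Iteration 4: no rows with parent_id in {14}; recursion stops.
depth values: 0, 1, 1, 2, 3; the maximum is 3.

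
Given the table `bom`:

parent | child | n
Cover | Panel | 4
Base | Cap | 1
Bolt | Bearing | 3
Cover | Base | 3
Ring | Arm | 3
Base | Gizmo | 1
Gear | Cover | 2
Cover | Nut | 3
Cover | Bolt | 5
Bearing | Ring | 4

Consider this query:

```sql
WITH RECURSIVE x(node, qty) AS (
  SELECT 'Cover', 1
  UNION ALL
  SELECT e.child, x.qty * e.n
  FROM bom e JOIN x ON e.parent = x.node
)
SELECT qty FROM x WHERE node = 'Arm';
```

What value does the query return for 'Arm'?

180

Base: (Cover, qty=1).
Iteration 1: components of {Cover} -> Base = 1*3 = 3, Bolt = 1*5 = 5, Nut = 1*3 = 3, Panel = 1*4 = 4.
Iteration 2: components of {Base,Bolt,Nut,Panel} -> Bearing = 5*3 = 15, Cap = 3*1 = 3, Gizmo = 3*1 = 3.
Iteration 3: components of {Bearing,Cap,Gizmo} -> Ring = 15*4 = 60.
Iteration 4: components of {Ring} -> Arm = 60*3 = 180.
Iteration 5: no further components; recursion stops.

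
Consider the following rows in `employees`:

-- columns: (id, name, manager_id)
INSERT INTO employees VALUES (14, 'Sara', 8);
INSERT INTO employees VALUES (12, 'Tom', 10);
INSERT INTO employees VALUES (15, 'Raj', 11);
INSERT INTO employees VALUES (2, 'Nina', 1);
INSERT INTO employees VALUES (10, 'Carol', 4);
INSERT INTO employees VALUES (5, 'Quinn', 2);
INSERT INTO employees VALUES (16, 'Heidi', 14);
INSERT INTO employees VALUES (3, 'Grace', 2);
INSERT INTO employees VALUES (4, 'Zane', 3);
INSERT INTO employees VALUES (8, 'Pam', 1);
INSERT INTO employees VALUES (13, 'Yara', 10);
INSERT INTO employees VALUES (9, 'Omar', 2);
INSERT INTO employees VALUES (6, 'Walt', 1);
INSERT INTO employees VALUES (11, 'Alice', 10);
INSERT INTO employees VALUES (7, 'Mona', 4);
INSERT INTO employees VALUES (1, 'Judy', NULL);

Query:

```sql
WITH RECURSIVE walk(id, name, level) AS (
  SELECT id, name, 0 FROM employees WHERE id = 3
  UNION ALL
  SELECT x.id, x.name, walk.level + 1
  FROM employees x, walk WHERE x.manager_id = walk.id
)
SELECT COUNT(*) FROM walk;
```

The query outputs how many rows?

Base: id=3 (Grace) at level 0.
Iteration 1: rows with manager_id in {3} -> Zane (id 4, level 1).
Iteration 2: rows with manager_id in {4} -> Mona (id 7, level 2), Carol (id 10, level 2).
Iteration 3: rows with manager_id in {7,10} -> Alice (id 11, level 3), Tom (id 12, level 3), Yara (id 13, level 3).
Iteration 4: rows with manager_id in {11,12,13} -> Raj (id 15, level 4).
Iteration 5: no rows with manager_id in {15}; recursion stops.
Total rows emitted: 8.

8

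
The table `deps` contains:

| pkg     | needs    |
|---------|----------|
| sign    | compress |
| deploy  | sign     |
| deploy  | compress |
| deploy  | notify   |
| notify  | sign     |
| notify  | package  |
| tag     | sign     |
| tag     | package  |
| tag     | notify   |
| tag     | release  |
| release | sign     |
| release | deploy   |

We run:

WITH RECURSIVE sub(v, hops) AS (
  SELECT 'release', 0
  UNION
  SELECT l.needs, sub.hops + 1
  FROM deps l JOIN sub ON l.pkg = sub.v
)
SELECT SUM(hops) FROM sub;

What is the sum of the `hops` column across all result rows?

21

Base: (release, hops=0).
Iteration 1: edges from {release} -> (deploy, hops=1), (sign, hops=1).
Iteration 2: edges from {deploy,sign} -> (compress, hops=2), (notify, hops=2), (sign, hops=2). [UNION drops 1 duplicate row(s)]
Iteration 3: edges from {compress,notify,sign} -> (compress, hops=3), (package, hops=3), (sign, hops=3).
Iteration 4: edges from {compress,package,sign} -> (compress, hops=4).
Iteration 5: no outgoing edges from {compress}; recursion stops.
SUM(hops) = 0 + 1 + 1 + 2 + 2 + 2 + 3 + 3 + 3 + 4 = 21.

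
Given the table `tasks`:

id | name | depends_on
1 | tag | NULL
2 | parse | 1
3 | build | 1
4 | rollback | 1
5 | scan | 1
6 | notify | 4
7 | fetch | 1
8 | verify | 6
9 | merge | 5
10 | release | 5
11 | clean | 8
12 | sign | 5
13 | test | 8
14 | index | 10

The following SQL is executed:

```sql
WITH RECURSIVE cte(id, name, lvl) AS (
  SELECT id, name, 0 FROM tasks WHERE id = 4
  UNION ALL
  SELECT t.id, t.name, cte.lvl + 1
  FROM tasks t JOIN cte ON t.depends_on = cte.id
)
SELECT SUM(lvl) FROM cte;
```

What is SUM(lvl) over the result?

Base: id=4 (rollback) at lvl 0.
Iteration 1: rows with depends_on in {4} -> notify (id 6, lvl 1).
Iteration 2: rows with depends_on in {6} -> verify (id 8, lvl 2).
Iteration 3: rows with depends_on in {8} -> clean (id 11, lvl 3), test (id 13, lvl 3).
Iteration 4: no rows with depends_on in {11,13}; recursion stops.
SUM(lvl) = 0 + 1 + 2 + 3 + 3 = 9.

9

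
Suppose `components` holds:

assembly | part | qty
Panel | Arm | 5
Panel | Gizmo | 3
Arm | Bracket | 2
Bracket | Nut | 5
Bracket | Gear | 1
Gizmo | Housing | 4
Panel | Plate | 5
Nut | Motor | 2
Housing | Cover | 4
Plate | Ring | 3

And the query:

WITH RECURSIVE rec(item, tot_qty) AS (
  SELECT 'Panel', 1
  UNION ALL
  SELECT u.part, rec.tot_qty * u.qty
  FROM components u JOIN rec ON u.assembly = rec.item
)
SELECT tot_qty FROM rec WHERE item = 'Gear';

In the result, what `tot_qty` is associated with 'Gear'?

Base: (Panel, tot_qty=1).
Iteration 1: components of {Panel} -> Arm = 1*5 = 5, Gizmo = 1*3 = 3, Plate = 1*5 = 5.
Iteration 2: components of {Arm,Gizmo,Plate} -> Bracket = 5*2 = 10, Housing = 3*4 = 12, Ring = 5*3 = 15.
Iteration 3: components of {Bracket,Housing,Ring} -> Cover = 12*4 = 48, Gear = 10*1 = 10, Nut = 10*5 = 50.
Iteration 4: components of {Cover,Gear,Nut} -> Motor = 50*2 = 100.
Iteration 5: no further components; recursion stops.

10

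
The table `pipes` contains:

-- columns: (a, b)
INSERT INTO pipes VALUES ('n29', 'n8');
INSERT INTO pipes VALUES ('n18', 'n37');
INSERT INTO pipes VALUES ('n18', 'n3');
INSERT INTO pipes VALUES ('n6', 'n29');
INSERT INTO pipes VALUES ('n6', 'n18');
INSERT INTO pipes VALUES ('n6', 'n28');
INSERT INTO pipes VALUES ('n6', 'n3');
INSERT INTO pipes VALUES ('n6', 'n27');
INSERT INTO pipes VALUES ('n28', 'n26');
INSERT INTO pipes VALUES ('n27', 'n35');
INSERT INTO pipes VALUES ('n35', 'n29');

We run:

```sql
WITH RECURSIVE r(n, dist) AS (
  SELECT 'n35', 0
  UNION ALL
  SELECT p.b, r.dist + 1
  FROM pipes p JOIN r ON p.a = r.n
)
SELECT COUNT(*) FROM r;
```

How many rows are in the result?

Base: (n35, dist=0).
Iteration 1: edges from {n35} -> (n29, dist=1).
Iteration 2: edges from {n29} -> (n8, dist=2).
Iteration 3: no outgoing edges from {n8}; recursion stops.
Total rows emitted: 3.

3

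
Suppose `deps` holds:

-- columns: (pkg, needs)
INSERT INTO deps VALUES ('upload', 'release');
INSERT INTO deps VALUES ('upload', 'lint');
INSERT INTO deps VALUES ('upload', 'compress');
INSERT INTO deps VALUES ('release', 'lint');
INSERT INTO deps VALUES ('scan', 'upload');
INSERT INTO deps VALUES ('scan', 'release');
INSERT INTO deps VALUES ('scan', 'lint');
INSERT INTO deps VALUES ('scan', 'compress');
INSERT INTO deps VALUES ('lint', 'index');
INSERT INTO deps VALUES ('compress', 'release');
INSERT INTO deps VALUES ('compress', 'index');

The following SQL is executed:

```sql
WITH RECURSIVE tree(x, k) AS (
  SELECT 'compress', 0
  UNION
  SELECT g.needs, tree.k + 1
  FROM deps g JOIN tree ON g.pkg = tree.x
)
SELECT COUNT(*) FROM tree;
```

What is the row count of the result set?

5

Base: (compress, k=0).
Iteration 1: edges from {compress} -> (index, k=1), (release, k=1).
Iteration 2: edges from {index,release} -> (lint, k=2).
Iteration 3: edges from {lint} -> (index, k=3).
Iteration 4: no outgoing edges from {index}; recursion stops.
Total rows emitted: 5.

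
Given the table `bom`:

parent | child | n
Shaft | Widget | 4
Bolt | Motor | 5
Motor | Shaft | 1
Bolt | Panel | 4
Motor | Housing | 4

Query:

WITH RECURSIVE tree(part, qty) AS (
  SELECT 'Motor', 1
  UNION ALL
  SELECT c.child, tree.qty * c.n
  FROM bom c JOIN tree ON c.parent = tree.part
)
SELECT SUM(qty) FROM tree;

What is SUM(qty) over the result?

Base: (Motor, qty=1).
Iteration 1: components of {Motor} -> Housing = 1*4 = 4, Shaft = 1*1 = 1.
Iteration 2: components of {Housing,Shaft} -> Widget = 1*4 = 4.
Iteration 3: no further components; recursion stops.
SUM(qty) = 1 + 4 + 1 + 4 = 10.

10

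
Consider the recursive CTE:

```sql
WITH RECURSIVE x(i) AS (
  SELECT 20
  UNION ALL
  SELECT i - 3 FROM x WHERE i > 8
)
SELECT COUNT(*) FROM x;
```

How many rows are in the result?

5

Base: i=20.
Iteration 1: 20 > 8 holds -> i = 20 - 3 = 17.
Iteration 2: 17 > 8 holds -> i = 17 - 3 = 14.
Iteration 3: 14 > 8 holds -> i = 14 - 3 = 11.
Iteration 4: 11 > 8 holds -> i = 11 - 3 = 8.
Iteration 5: 8 > 8 fails; recursion stops.
Total rows emitted: 5.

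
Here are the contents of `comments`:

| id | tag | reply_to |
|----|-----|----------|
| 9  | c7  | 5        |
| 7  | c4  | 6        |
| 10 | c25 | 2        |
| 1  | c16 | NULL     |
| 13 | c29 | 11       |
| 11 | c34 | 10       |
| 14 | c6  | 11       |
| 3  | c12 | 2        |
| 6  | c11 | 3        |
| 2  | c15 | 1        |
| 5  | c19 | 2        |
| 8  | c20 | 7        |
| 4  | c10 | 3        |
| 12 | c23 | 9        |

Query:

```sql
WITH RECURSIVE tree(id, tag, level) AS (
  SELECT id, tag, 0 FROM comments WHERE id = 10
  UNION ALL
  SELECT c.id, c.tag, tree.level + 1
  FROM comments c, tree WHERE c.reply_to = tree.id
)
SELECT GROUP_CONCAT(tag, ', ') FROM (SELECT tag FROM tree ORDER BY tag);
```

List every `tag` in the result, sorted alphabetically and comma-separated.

c25, c29, c34, c6

Base: id=10 (c25) at level 0.
Iteration 1: rows with reply_to in {10} -> c34 (id 11, level 1).
Iteration 2: rows with reply_to in {11} -> c29 (id 13, level 2), c6 (id 14, level 2).
Iteration 3: no rows with reply_to in {13,14}; recursion stops.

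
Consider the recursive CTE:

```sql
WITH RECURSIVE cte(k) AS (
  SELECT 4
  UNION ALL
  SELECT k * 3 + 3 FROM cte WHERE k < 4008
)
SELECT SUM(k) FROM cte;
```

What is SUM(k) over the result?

Base: k=4.
Iteration 1: 4 < 4008 holds -> k = 4 * 3 + 3 = 15.
Iteration 2: 15 < 4008 holds -> k = 15 * 3 + 3 = 48.
Iteration 3: 48 < 4008 holds -> k = 48 * 3 + 3 = 147.
Iteration 4: 147 < 4008 holds -> k = 147 * 3 + 3 = 444.
Iteration 5: 444 < 4008 holds -> k = 444 * 3 + 3 = 1335.
Iteration 6: 1335 < 4008 holds -> k = 1335 * 3 + 3 = 4008.
Iteration 7: 4008 < 4008 fails; recursion stops.
SUM(k) = 4 + 15 + 48 + 147 + 444 + 1335 + 4008 = 6001.

6001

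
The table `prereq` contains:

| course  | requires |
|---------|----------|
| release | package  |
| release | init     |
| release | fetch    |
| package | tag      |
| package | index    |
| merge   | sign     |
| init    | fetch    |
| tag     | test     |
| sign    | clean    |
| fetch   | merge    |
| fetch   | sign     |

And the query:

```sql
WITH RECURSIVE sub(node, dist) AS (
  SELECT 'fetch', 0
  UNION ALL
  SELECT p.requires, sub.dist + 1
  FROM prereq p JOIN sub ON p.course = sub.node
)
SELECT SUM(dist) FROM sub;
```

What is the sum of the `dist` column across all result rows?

9

Base: (fetch, dist=0).
Iteration 1: edges from {fetch} -> (merge, dist=1), (sign, dist=1).
Iteration 2: edges from {merge,sign} -> (clean, dist=2), (sign, dist=2).
Iteration 3: edges from {clean,sign} -> (clean, dist=3).
Iteration 4: no outgoing edges from {clean}; recursion stops.
SUM(dist) = 0 + 1 + 1 + 2 + 2 + 3 = 9.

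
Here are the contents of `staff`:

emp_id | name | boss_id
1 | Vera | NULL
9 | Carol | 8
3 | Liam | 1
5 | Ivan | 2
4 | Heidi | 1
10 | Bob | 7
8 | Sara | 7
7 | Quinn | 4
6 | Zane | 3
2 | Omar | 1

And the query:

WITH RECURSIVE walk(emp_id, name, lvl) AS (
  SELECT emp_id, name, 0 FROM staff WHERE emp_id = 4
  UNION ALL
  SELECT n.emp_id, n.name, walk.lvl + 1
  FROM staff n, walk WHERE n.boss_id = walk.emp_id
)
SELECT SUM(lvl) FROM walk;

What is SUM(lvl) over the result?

Base: emp_id=4 (Heidi) at lvl 0.
Iteration 1: rows with boss_id in {4} -> Quinn (id 7, lvl 1).
Iteration 2: rows with boss_id in {7} -> Sara (id 8, lvl 2), Bob (id 10, lvl 2).
Iteration 3: rows with boss_id in {8,10} -> Carol (id 9, lvl 3).
Iteration 4: no rows with boss_id in {9}; recursion stops.
SUM(lvl) = 0 + 1 + 2 + 2 + 3 = 8.

8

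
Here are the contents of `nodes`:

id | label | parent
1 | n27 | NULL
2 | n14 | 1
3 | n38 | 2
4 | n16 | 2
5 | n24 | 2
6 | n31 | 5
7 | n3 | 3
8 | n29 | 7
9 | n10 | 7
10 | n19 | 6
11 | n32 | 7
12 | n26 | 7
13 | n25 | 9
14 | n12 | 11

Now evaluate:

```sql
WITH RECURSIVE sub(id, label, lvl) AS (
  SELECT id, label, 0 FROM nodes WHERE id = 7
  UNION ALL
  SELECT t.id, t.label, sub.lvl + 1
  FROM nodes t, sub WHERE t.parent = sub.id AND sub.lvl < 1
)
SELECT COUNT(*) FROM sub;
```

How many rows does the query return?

5

Base: id=7 (n3) at lvl 0.
Iteration 1: rows with parent in {7} -> n29 (id 8, lvl 1), n10 (id 9, lvl 1), n32 (id 11, lvl 1), n26 (id 12, lvl 1).
Iteration 2: lvl < 1 fails for all current rows; recursion stops.
Total rows emitted: 5.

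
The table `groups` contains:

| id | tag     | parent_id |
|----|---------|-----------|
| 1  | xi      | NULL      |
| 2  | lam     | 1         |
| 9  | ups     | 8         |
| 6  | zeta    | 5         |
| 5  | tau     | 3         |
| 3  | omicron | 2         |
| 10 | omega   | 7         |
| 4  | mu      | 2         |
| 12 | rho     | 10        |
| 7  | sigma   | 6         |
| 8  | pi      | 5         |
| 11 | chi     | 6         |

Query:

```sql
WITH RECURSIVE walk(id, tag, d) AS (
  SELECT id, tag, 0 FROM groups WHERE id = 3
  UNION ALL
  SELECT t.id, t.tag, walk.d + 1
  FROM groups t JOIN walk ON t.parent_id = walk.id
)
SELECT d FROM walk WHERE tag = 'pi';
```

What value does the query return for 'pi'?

Base: id=3 (omicron) at d 0.
Iteration 1: rows with parent_id in {3} -> tau (id 5, d 1).
Iteration 2: rows with parent_id in {5} -> zeta (id 6, d 2), pi (id 8, d 2).
Iteration 3: rows with parent_id in {6,8} -> sigma (id 7, d 3), ups (id 9, d 3), chi (id 11, d 3).
Iteration 4: rows with parent_id in {7,9,11} -> omega (id 10, d 4).
Iteration 5: rows with parent_id in {10} -> rho (id 12, d 5).
Iteration 6: no rows with parent_id in {12}; recursion stops.

2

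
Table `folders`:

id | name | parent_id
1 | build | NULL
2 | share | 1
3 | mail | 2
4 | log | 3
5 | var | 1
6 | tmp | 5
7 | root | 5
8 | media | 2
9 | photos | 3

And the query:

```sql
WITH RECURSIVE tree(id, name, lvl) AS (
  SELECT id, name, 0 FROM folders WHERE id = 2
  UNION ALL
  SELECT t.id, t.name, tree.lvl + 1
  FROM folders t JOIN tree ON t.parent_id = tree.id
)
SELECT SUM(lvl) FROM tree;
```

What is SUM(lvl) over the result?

Base: id=2 (share) at lvl 0.
Iteration 1: rows with parent_id in {2} -> mail (id 3, lvl 1), media (id 8, lvl 1).
Iteration 2: rows with parent_id in {3,8} -> log (id 4, lvl 2), photos (id 9, lvl 2).
Iteration 3: no rows with parent_id in {4,9}; recursion stops.
SUM(lvl) = 0 + 1 + 1 + 2 + 2 = 6.

6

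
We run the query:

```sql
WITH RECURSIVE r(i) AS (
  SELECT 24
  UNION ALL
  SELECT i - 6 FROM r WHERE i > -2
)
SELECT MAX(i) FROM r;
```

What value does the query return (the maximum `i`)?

24

Base: i=24.
Iteration 1: 24 > -2 holds -> i = 24 - 6 = 18.
Iteration 2: 18 > -2 holds -> i = 18 - 6 = 12.
Iteration 3: 12 > -2 holds -> i = 12 - 6 = 6.
Iteration 4: 6 > -2 holds -> i = 6 - 6 = 0.
Iteration 5: 0 > -2 holds -> i = 0 - 6 = -6.
Iteration 6: -6 > -2 fails; recursion stops.
i values: 24, 18, 12, 6, 0, -6; the maximum is 24.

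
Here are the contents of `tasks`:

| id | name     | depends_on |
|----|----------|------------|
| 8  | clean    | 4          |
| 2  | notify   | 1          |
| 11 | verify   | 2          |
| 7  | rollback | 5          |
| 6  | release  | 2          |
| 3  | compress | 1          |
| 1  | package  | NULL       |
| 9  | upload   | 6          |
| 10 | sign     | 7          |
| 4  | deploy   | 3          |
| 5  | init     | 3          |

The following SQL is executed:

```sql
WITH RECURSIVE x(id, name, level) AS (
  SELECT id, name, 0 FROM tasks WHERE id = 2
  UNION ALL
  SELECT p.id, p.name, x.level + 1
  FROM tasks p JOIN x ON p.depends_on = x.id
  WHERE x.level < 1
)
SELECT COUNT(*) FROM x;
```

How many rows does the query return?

3

Base: id=2 (notify) at level 0.
Iteration 1: rows with depends_on in {2} -> release (id 6, level 1), verify (id 11, level 1).
Iteration 2: level < 1 fails for all current rows; recursion stops.
Total rows emitted: 3.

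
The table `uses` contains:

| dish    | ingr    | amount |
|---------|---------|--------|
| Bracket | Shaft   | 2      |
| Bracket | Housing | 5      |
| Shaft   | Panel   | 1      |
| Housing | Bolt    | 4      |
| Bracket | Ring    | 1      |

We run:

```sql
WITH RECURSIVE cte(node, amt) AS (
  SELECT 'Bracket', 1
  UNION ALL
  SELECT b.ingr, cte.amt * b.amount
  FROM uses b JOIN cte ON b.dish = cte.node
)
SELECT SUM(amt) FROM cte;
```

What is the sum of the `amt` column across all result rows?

Base: (Bracket, amt=1).
Iteration 1: components of {Bracket} -> Housing = 1*5 = 5, Ring = 1*1 = 1, Shaft = 1*2 = 2.
Iteration 2: components of {Housing,Ring,Shaft} -> Bolt = 5*4 = 20, Panel = 2*1 = 2.
Iteration 3: no further components; recursion stops.
SUM(amt) = 1 + 2 + 5 + 1 + 2 + 20 = 31.

31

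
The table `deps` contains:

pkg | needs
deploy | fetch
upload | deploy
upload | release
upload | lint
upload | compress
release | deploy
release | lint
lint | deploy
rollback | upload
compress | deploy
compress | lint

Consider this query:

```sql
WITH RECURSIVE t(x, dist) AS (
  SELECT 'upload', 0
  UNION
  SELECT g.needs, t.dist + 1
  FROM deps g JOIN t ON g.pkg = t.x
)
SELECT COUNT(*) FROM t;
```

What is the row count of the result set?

11

Base: (upload, dist=0).
Iteration 1: edges from {upload} -> (compress, dist=1), (deploy, dist=1), (lint, dist=1), (release, dist=1).
Iteration 2: edges from {compress,deploy,lint,release} -> (deploy, dist=2), (fetch, dist=2), (lint, dist=2). [UNION drops 3 duplicate row(s)]
Iteration 3: edges from {deploy,fetch,lint} -> (deploy, dist=3), (fetch, dist=3).
Iteration 4: edges from {deploy,fetch} -> (fetch, dist=4).
Iteration 5: no outgoing edges from {fetch}; recursion stops.
Total rows emitted: 11.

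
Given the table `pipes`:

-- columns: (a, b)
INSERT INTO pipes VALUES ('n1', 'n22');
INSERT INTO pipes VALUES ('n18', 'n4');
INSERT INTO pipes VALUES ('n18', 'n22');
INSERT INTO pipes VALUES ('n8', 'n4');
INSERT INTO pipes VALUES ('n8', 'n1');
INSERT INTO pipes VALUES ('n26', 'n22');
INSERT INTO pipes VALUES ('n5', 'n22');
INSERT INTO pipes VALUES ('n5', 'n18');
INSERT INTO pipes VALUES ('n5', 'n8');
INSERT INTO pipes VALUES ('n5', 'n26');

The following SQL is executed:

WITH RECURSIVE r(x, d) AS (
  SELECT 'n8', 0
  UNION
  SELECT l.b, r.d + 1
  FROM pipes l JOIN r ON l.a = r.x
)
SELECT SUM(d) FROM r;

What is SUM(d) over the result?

4

Base: (n8, d=0).
Iteration 1: edges from {n8} -> (n1, d=1), (n4, d=1).
Iteration 2: edges from {n1,n4} -> (n22, d=2).
Iteration 3: no outgoing edges from {n22}; recursion stops.
SUM(d) = 0 + 1 + 1 + 2 = 4.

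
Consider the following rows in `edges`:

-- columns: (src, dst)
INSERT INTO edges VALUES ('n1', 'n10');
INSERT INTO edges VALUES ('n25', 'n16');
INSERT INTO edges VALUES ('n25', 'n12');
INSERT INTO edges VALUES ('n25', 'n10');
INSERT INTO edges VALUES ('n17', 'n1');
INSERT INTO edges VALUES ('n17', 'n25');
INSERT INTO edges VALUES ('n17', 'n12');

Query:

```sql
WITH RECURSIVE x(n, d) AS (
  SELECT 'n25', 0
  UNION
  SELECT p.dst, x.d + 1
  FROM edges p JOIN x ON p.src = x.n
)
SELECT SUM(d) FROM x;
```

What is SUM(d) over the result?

3

Base: (n25, d=0).
Iteration 1: edges from {n25} -> (n10, d=1), (n12, d=1), (n16, d=1).
Iteration 2: no outgoing edges from {n10,n12,n16}; recursion stops.
SUM(d) = 0 + 1 + 1 + 1 = 3.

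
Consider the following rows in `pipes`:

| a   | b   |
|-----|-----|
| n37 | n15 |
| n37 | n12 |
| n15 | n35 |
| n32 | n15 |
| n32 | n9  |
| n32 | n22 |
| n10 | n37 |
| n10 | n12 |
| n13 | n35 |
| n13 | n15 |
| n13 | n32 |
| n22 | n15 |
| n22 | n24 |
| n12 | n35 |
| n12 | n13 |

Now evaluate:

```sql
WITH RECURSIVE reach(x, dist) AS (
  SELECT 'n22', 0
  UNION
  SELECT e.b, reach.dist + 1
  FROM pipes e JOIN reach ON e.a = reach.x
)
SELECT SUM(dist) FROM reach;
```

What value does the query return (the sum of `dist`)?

4

Base: (n22, dist=0).
Iteration 1: edges from {n22} -> (n15, dist=1), (n24, dist=1).
Iteration 2: edges from {n15,n24} -> (n35, dist=2).
Iteration 3: no outgoing edges from {n35}; recursion stops.
SUM(dist) = 0 + 1 + 1 + 2 = 4.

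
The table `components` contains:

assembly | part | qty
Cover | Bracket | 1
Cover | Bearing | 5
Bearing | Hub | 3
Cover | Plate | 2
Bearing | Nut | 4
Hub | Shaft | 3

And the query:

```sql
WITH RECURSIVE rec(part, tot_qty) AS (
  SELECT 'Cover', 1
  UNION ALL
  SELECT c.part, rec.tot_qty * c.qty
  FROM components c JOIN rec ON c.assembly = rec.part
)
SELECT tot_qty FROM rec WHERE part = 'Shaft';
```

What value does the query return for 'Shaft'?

45

Base: (Cover, tot_qty=1).
Iteration 1: components of {Cover} -> Bearing = 1*5 = 5, Bracket = 1*1 = 1, Plate = 1*2 = 2.
Iteration 2: components of {Bearing,Bracket,Plate} -> Hub = 5*3 = 15, Nut = 5*4 = 20.
Iteration 3: components of {Hub,Nut} -> Shaft = 15*3 = 45.
Iteration 4: no further components; recursion stops.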